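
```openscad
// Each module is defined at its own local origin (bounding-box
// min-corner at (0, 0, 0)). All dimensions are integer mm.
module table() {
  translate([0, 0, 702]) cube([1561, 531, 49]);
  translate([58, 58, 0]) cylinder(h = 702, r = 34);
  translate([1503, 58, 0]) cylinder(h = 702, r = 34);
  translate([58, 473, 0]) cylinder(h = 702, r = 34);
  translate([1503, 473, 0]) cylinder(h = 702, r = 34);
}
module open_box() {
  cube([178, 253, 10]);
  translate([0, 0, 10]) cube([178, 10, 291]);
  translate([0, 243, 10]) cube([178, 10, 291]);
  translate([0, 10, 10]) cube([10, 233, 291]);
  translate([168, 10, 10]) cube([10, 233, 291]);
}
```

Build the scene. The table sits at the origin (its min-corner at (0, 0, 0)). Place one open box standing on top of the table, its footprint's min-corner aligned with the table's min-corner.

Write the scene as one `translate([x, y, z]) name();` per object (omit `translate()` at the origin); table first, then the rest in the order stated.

table();
translate([0, 0, 751]) open_box();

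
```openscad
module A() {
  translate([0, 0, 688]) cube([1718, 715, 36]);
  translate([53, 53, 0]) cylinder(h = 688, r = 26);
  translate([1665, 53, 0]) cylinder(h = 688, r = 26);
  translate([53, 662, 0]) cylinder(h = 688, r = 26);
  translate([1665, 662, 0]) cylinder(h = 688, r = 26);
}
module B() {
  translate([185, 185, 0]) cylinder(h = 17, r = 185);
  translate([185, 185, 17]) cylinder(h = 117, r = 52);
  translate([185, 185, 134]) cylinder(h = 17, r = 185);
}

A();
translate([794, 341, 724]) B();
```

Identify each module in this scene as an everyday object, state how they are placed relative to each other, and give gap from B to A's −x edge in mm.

A is a table. B is a spool. The spool is on top of the table. The gap from the spool to the table's −x edge is 794 mm.

The spool's min-x is at 794; the table's min-x is 0; gap = 794 mm.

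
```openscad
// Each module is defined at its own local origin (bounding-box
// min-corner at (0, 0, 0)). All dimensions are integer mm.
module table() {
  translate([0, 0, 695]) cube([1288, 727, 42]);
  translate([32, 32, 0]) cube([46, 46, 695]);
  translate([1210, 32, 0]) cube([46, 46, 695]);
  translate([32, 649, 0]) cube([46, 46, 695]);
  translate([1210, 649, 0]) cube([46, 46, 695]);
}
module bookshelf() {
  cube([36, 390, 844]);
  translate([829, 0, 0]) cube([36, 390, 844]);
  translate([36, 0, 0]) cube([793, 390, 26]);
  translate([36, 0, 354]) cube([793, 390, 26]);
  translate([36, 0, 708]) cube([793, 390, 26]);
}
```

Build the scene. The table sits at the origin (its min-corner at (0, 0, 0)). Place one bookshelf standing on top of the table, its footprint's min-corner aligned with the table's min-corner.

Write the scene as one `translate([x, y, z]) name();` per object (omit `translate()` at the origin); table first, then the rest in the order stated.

table();
translate([0, 0, 737]) bookshelf();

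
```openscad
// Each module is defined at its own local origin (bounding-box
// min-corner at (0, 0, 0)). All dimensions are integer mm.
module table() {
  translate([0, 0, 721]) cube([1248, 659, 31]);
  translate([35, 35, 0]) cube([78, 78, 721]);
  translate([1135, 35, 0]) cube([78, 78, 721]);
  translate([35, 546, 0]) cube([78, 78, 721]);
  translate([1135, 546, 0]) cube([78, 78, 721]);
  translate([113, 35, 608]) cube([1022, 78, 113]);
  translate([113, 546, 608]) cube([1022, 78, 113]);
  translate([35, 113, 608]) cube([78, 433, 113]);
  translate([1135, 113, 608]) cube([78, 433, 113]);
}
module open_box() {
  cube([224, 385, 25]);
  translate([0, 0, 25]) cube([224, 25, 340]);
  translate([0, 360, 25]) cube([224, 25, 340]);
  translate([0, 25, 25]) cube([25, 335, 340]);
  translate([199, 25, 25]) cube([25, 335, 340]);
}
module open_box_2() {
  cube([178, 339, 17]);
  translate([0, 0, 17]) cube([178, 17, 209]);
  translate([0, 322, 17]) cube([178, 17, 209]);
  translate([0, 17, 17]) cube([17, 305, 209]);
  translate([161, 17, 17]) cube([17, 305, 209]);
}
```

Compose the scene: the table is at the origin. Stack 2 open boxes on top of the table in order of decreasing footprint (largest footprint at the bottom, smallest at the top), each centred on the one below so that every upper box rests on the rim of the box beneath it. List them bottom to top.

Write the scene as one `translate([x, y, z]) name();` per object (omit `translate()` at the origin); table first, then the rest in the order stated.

table();
translate([512, 137, 752]) open_box();
translate([535, 160, 1117]) open_box_2();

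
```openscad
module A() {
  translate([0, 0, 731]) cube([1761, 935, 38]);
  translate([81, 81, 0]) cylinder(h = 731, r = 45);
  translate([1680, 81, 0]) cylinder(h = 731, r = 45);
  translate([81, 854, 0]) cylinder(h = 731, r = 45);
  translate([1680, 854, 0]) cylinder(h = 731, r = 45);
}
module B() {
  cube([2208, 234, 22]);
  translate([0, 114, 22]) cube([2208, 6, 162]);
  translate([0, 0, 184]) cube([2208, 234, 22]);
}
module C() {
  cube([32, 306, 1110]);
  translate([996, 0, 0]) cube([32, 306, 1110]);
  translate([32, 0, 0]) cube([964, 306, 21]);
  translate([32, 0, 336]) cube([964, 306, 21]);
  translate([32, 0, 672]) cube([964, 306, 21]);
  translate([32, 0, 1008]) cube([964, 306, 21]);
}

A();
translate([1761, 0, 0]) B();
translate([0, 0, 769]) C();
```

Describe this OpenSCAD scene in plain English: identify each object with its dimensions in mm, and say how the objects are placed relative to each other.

A is a rectangular dining table. The top is 1761×935×38 mm with its upper surface at z = 769 mm. It stands on four round legs of 90 mm diameter, each leg's bounding box inset 36 mm from the nearest pair of top edges, running from the floor to the underside of the top.

B is an I-beam lying along x, 2208 mm long. Overall section height 206 mm. Two flanges 234 mm wide (y) and 22 mm thick, one on the floor and one at the top; a web 6 mm thick runs between them, centred on the flange width.

C is an open bookshelf. Two side panels, each 32 mm thick, 306 mm deep and 1110 mm tall, stand 1028 mm apart (outside-to-outside). Between them sit 4 shelves, each 21 mm thick and 306 mm deep, spanning the full gap between the sides. The bottom shelf rests on the floor (its underside at z = 0) and the clear gap between one shelf's top and the next shelf's underside is 315 mm.

The I-beam is against the table's +x side, with their −y faces flush. The bookshelf is on top of the table.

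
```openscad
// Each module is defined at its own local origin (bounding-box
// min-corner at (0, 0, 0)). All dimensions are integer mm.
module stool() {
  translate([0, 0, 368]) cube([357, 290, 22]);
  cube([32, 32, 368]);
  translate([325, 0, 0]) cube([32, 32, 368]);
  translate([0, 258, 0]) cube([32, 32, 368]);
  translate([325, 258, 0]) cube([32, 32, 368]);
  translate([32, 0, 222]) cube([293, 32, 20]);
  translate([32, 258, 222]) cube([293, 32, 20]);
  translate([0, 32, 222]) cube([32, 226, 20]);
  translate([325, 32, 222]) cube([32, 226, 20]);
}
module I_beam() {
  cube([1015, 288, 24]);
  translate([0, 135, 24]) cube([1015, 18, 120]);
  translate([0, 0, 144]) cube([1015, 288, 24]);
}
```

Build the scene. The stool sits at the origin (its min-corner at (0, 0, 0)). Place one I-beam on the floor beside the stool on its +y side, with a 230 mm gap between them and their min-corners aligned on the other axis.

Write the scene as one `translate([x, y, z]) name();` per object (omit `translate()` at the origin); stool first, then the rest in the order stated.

stool();
translate([0, 520, 0]) I_beam();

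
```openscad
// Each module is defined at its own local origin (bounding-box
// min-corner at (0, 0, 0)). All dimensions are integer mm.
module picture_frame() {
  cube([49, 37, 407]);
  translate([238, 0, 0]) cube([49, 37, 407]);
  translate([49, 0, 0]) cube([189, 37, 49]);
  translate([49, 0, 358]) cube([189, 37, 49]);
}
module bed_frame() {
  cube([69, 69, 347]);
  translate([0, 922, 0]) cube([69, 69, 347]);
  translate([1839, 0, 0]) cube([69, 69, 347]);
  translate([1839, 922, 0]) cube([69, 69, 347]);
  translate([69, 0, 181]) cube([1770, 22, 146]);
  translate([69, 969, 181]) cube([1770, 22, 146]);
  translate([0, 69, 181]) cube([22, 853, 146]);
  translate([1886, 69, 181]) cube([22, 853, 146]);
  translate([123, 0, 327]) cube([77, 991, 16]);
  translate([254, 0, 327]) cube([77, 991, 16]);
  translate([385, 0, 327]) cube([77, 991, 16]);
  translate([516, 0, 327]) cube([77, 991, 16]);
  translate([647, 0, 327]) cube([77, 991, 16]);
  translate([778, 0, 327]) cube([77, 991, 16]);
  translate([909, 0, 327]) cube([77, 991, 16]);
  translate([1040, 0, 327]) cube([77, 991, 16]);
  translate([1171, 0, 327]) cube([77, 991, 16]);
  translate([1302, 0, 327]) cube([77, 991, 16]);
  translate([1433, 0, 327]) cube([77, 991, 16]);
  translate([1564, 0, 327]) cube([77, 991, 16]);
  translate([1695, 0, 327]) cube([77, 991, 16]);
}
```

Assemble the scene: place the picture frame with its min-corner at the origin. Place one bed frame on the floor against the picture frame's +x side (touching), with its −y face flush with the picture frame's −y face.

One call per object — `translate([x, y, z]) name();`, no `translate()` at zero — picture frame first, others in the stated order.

picture_frame();
translate([287, 0, 0]) bed_frame();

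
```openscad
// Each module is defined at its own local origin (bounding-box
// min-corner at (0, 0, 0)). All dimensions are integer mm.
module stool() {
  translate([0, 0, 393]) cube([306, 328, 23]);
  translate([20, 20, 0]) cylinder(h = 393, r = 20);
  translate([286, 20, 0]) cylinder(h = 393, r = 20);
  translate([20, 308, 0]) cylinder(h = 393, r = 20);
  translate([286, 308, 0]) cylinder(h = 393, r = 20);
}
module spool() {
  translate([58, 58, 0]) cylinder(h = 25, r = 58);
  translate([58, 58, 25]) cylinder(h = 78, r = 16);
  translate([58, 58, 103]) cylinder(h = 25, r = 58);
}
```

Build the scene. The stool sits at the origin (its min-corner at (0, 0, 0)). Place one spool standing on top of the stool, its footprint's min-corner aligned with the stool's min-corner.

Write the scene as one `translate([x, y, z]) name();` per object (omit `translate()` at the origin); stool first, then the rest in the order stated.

stool();
translate([0, 0, 416]) spool();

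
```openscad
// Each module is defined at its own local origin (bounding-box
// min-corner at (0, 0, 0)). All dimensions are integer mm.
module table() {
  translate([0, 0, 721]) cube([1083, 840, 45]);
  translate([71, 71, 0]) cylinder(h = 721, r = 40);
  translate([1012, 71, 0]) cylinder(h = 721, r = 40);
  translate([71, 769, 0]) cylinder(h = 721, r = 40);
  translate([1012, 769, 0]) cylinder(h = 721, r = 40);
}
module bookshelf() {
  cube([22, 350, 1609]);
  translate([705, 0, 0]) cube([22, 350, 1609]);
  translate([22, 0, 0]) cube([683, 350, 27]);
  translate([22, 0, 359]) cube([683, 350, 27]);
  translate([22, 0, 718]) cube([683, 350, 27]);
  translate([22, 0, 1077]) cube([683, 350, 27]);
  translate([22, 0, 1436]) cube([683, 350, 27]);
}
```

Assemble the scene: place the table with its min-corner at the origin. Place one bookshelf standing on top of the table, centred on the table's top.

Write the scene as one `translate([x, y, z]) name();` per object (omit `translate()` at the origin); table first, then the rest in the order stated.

table();
translate([178, 245, 766]) bookshelf();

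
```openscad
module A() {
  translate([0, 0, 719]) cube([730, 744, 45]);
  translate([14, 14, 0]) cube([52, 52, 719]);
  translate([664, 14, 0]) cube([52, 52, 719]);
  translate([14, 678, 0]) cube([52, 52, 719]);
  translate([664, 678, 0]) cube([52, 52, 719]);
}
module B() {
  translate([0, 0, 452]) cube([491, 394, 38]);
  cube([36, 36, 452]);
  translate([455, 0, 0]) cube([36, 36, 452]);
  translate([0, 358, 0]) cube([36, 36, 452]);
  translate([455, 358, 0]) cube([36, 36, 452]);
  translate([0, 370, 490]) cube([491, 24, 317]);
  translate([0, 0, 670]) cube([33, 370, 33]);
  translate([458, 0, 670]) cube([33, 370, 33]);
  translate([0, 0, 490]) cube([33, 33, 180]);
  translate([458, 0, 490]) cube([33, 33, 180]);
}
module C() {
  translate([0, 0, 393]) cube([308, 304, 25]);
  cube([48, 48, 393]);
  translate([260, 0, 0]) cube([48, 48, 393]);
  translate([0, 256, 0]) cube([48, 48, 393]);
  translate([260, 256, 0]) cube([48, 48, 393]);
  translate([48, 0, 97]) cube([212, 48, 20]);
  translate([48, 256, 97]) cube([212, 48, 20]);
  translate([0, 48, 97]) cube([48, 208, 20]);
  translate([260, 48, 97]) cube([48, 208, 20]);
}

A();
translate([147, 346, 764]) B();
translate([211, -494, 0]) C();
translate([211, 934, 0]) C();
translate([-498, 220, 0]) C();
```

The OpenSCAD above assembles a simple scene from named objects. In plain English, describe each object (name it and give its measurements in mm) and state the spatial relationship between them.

A is a rectangular dining table. The top is 730×744×45 mm with its upper surface at z = 764 mm. It stands on four 52×52 mm square legs, each inset 14 mm from the nearest pair of top edges, running from the floor to the underside of the top.

B is a chair. The seat is a 491×394×38 mm slab with its top at z = 490 mm, on four 36×36 mm corner legs (flush with the seat edges, standing on z = 0). A flat backrest 24 mm thick, 317 mm tall, spans the full seat width and rises from the seat top along its +y edge, rear face flush with the rear of the seat. Two armrests of 33×33 mm section run along each side from the seat's front edge to the front of the backrest, top faces 213 mm above the seat top and outer faces flush with the seat's x-edges; a 33×33 mm post under the front of each armrest stands on the seat at the front corner.

C is a simple wooden stool: a rectangular seat 308 mm (x) by 304 mm (y), 25 mm thick, top face at z = 418 mm, on four square legs, each 48×48 mm in cross-section. The legs rest on z = 0, each flush with a corner of the seat. Four stretchers, 48 mm wide and 20 mm tall, connect adjacent legs with their undersides at z = 97 mm, each running between the inner faces of the legs it joins and aligned with the legs' outer faces on the other axis.

The chair is on top of the table. Three stools sit around the table at the −y, +y, −x sides.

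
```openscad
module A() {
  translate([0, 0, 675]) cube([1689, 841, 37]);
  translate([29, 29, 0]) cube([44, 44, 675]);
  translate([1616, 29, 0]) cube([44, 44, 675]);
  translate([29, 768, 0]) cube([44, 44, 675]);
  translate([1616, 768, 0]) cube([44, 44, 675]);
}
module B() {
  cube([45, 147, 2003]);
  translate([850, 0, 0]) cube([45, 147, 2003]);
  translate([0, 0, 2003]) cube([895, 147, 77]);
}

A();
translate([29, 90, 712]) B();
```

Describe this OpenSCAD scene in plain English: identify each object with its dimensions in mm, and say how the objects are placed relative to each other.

A is a rectangular dining table. The top is 1689×841×37 mm with its upper surface at z = 712 mm. It stands on four 44×44 mm square legs, each inset 29 mm from the nearest pair of top edges, running from the floor to the underside of the top.

B is a rectangular door frame: two vertical jambs of 45×147 mm section, 2003 mm tall, with a clear opening 805 mm wide between their inner faces. A header 77 mm tall and 147 mm deep lies on top of the jambs and spans the full outside width.

The door frame is on top of the table.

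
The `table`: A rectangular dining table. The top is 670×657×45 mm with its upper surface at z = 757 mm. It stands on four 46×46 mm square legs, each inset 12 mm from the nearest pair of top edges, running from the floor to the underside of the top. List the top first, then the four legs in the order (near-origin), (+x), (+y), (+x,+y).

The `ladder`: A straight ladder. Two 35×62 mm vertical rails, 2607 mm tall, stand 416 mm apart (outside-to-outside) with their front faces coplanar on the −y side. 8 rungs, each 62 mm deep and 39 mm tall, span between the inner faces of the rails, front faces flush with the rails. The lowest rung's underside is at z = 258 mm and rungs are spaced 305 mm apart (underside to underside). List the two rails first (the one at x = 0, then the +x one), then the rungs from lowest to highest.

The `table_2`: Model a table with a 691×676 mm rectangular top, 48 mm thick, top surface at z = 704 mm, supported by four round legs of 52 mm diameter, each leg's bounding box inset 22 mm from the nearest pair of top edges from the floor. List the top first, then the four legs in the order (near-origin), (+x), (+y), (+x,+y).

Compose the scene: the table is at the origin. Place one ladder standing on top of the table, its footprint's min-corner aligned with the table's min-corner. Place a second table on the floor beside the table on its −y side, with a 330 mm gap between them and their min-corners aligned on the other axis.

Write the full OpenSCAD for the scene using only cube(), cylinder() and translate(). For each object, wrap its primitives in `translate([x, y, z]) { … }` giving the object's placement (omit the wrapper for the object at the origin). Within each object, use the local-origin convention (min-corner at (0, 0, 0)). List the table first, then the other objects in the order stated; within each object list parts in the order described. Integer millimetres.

translate([0, 0, 712]) cube([670, 657, 45]);
translate([12, 12, 0]) cube([46, 46, 712]);
translate([612, 12, 0]) cube([46, 46, 712]);
translate([12, 599, 0]) cube([46, 46, 712]);
translate([612, 599, 0]) cube([46, 46, 712]);
translate([0, 0, 757]) {
  cube([35, 62, 2607]);
  translate([381, 0, 0]) cube([35, 62, 2607]);
  translate([35, 0, 258]) cube([346, 62, 39]);
  translate([35, 0, 563]) cube([346, 62, 39]);
  translate([35, 0, 868]) cube([346, 62, 39]);
  translate([35, 0, 1173]) cube([346, 62, 39]);
  translate([35, 0, 1478]) cube([346, 62, 39]);
  translate([35, 0, 1783]) cube([346, 62, 39]);
  translate([35, 0, 2088]) cube([346, 62, 39]);
  translate([35, 0, 2393]) cube([346, 62, 39]);
}
translate([0, -1006, 0]) {
  translate([0, 0, 656]) cube([691, 676, 48]);
  translate([48, 48, 0]) cylinder(h = 656, r = 26);
  translate([643, 48, 0]) cylinder(h = 656, r = 26);
  translate([48, 628, 0]) cylinder(h = 656, r = 26);
  translate([643, 628, 0]) cylinder(h = 656, r = 26);
}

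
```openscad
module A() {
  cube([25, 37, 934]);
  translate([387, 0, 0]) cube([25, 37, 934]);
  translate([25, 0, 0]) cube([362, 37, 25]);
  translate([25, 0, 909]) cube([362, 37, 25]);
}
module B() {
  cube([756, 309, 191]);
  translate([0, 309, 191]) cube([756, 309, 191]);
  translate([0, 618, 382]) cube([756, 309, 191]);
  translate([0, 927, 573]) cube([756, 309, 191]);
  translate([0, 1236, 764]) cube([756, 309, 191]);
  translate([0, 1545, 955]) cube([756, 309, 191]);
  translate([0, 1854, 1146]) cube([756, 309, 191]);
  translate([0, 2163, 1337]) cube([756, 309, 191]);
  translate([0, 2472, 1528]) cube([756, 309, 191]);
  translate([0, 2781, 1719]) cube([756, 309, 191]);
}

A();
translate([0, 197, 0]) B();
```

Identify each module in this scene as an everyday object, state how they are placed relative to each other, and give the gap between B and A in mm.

The staircase's nearest face is 160 mm from the picture frame's +y face.

A is a picture frame. B is a staircase. The staircase is on the floor beside the picture frame on its +y side. The gap between the staircase and the picture frame is 160 mm.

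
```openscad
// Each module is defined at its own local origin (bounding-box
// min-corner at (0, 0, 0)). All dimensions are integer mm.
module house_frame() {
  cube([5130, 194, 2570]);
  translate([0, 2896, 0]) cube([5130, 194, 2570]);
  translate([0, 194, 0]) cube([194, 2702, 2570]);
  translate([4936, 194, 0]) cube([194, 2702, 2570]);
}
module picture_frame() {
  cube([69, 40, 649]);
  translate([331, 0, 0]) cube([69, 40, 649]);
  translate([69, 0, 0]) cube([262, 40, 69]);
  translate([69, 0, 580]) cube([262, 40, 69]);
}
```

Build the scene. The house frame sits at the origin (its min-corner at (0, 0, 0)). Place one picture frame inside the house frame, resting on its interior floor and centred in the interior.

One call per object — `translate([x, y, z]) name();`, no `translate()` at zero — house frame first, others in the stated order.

house_frame();
translate([2365, 1525, 0]) picture_frame();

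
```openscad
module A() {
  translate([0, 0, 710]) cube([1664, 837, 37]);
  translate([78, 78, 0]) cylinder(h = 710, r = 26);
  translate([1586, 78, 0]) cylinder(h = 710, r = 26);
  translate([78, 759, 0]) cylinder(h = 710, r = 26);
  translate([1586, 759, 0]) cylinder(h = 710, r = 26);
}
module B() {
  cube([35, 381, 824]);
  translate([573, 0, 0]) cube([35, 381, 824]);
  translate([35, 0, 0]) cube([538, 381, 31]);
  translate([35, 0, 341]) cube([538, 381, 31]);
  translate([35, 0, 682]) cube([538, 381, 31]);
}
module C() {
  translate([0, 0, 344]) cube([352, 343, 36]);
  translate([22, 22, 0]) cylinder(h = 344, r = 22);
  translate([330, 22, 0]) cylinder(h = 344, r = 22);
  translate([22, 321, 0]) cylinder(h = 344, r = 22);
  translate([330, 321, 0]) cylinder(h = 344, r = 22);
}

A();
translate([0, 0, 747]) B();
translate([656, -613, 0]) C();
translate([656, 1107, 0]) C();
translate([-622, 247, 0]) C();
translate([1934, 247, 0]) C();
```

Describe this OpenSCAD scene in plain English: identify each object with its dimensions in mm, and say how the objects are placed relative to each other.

A is a rectangular dining table. The top is 1664×837×37 mm with its upper surface at z = 747 mm. It stands on four round legs of 52 mm diameter, each leg's bounding box inset 52 mm from the nearest pair of top edges, running from the floor to the underside of the top.

B is an open bookshelf. Two side panels, each 35 mm thick, 381 mm deep and 824 mm tall, stand 608 mm apart (outside-to-outside). Between them sit 3 shelves, each 31 mm thick and 381 mm deep, spanning the full gap between the sides. The bottom shelf rests on the floor (its underside at z = 0) and the clear gap between one shelf's top and the next shelf's underside is 310 mm.

C is a four-legged stool. The seat is 352×343 mm, 36 mm thick, top at z = 380 mm. It stands on four round legs, each 44 mm in diameter, from z = 0 to the seat underside, each leg's axis is inset half a diameter from the nearest pair of seat edges (so the leg's bounding box is flush with the corner).

The bookshelf is on top of the table. Four stools sit around the table at the −y, +y, −x, +x sides.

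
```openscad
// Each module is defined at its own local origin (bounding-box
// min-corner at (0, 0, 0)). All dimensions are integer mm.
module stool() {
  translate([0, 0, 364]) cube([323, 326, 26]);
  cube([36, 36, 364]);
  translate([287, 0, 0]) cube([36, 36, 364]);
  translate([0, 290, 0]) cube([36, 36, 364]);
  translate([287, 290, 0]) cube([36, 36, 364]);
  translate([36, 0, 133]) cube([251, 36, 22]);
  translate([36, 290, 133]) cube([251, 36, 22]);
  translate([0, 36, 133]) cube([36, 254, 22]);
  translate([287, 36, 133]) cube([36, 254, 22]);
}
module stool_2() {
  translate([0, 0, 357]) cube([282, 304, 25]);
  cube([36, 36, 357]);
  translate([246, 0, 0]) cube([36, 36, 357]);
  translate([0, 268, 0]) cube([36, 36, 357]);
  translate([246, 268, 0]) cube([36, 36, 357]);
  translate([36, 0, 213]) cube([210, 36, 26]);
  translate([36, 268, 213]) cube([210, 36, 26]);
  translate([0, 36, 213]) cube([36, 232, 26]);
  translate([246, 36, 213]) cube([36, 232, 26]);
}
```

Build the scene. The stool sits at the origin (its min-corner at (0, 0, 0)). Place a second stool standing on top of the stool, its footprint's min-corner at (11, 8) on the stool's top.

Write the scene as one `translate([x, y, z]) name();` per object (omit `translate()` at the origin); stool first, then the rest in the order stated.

stool();
translate([11, 8, 390]) stool_2();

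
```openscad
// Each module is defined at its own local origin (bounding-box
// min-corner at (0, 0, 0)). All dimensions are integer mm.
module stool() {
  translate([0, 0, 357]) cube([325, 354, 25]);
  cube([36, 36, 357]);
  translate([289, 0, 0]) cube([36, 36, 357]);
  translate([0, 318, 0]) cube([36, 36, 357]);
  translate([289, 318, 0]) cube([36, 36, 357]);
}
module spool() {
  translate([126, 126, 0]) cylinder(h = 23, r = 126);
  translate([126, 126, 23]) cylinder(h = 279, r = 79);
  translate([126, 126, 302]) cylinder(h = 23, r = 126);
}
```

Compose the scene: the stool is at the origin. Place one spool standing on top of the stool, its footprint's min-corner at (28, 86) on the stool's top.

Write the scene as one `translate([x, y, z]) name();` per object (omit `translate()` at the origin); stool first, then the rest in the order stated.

stool();
translate([28, 86, 382]) spool();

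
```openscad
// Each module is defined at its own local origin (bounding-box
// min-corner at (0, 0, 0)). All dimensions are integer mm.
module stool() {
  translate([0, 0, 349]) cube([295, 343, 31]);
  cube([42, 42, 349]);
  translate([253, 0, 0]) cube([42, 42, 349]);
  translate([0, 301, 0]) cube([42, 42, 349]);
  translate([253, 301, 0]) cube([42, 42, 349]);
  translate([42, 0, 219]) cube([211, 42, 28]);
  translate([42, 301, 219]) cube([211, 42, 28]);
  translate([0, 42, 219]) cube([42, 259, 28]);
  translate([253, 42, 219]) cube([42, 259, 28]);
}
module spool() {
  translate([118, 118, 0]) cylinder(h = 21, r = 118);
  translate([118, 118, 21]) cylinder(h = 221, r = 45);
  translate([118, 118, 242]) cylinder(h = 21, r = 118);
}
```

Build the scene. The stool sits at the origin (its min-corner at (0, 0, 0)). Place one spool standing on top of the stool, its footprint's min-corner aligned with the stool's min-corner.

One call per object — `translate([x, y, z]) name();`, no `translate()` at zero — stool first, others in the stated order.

stool();
translate([0, 0, 380]) spool();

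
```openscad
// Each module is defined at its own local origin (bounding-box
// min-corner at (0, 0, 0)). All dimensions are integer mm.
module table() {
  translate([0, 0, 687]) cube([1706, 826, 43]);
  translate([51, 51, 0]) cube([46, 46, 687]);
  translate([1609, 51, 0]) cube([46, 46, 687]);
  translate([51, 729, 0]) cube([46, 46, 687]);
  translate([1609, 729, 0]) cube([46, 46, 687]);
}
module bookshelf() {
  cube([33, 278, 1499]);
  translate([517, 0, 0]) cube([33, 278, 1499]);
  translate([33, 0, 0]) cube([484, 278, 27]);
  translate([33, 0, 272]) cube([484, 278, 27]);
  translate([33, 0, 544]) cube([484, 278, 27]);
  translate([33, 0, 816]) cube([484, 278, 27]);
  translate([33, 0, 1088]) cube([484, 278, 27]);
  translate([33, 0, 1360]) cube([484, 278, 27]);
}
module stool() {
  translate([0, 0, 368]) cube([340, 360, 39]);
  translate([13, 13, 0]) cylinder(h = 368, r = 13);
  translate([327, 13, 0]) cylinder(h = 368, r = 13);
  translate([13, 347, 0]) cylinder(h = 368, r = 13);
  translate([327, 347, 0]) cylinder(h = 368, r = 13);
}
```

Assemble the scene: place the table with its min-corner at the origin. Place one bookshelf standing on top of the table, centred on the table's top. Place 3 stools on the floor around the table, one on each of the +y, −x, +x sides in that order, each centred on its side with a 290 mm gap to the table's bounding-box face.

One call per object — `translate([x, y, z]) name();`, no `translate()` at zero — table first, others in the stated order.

table();
translate([578, 274, 730]) bookshelf();
translate([683, 1116, 0]) stool();
translate([-630, 233, 0]) stool();
translate([1996, 233, 0]) stool();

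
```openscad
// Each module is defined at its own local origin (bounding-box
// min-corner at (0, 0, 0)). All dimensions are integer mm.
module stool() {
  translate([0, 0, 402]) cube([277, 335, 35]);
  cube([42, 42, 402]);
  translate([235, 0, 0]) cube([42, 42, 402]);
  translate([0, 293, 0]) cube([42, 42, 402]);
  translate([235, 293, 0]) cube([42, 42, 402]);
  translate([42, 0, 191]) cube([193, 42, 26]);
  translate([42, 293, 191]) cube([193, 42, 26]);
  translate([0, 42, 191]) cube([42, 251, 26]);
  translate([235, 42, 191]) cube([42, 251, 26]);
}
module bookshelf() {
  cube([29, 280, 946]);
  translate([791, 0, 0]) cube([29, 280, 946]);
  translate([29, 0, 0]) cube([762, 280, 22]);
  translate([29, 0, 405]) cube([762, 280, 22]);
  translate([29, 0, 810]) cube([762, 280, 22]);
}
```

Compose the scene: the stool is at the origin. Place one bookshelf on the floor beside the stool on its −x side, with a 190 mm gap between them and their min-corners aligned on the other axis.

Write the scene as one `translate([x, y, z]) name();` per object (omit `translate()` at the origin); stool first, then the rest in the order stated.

stool();
translate([-1010, 0, 0]) bookshelf();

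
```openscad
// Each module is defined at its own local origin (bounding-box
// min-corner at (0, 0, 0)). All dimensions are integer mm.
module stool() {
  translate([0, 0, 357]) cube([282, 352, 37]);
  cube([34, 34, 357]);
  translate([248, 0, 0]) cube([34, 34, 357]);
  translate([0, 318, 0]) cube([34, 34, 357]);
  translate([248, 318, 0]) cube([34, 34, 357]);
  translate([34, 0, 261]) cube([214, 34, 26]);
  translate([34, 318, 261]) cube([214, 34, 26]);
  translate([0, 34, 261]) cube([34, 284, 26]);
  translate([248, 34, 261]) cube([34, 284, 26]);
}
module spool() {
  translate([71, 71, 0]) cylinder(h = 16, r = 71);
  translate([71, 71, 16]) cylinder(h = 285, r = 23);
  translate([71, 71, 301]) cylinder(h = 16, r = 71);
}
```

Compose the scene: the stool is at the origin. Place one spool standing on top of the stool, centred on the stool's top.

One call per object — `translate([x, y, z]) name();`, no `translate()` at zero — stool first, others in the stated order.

stool();
translate([70, 105, 394]) spool();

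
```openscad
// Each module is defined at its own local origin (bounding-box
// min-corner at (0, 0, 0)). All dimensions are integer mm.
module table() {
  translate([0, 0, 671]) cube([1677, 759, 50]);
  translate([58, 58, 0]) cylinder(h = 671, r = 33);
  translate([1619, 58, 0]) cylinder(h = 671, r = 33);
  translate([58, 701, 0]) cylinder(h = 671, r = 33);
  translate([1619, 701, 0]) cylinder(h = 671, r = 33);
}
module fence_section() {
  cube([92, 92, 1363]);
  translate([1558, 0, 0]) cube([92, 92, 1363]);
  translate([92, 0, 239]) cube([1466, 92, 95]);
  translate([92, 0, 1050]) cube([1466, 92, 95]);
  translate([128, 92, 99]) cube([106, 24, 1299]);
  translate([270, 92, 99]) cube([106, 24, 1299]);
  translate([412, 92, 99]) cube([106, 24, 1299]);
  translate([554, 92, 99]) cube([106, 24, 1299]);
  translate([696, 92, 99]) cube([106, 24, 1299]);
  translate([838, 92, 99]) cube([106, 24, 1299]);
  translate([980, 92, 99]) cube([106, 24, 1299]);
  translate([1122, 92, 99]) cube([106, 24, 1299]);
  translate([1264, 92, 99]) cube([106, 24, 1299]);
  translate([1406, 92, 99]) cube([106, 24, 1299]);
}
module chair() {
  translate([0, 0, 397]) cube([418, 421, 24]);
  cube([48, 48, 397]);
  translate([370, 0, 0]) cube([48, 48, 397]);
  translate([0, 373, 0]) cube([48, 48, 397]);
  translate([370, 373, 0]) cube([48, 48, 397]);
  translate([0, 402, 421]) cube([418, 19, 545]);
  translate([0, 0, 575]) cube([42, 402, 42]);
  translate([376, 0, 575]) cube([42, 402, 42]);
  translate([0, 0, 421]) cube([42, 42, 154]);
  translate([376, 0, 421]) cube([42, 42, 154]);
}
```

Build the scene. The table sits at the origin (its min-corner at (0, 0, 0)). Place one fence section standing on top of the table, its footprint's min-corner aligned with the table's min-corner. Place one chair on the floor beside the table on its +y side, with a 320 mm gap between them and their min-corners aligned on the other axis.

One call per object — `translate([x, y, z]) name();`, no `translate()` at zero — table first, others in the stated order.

table();
translate([0, 0, 721]) fence_section();
translate([0, 1079, 0]) chair();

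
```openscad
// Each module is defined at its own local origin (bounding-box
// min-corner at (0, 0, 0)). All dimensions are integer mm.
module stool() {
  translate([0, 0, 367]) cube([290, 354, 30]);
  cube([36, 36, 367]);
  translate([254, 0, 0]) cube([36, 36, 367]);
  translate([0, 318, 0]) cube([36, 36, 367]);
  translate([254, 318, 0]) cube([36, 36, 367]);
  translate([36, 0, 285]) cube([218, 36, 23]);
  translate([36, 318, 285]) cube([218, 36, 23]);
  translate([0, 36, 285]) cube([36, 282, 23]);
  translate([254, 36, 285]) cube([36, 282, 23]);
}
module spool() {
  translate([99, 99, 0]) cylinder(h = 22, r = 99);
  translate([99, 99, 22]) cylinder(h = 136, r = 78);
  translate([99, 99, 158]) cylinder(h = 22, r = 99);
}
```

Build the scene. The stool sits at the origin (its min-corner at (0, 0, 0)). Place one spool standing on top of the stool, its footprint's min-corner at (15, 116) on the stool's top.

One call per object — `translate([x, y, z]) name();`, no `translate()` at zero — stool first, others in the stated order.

stool();
translate([15, 116, 397]) spool();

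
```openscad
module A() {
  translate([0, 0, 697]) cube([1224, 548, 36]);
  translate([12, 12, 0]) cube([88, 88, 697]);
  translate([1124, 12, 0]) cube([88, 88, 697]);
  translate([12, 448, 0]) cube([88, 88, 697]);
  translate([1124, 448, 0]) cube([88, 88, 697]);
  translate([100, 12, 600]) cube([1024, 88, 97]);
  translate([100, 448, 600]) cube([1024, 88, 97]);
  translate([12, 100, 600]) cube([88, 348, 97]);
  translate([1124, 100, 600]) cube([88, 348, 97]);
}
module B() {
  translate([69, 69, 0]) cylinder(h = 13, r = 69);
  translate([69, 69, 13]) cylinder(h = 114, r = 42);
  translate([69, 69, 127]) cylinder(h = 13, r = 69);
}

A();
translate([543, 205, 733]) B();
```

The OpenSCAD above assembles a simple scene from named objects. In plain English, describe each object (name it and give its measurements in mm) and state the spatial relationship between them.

A is a table: top 1224 mm (x) × 548 mm (y), 36 mm thick, upper face at z = 733 mm, on four 88×88 mm square legs, each inset 12 mm from the nearest pair of top edges, running from z = 0 to the bottom of the top. Four apron rails, 88 mm thick and 97 mm tall, run between adjacent legs with their top edges flush with the underside of the top and their outer faces flush with the legs' outer faces.

B is a spool: two coaxial disc flanges of radius 69 mm and thickness 13 mm, joined by a core cylinder of radius 42 mm and height 114 mm. The lower flange rests on z = 0 and the three cylinders share a vertical axis.

The spool is on top of the table, centred.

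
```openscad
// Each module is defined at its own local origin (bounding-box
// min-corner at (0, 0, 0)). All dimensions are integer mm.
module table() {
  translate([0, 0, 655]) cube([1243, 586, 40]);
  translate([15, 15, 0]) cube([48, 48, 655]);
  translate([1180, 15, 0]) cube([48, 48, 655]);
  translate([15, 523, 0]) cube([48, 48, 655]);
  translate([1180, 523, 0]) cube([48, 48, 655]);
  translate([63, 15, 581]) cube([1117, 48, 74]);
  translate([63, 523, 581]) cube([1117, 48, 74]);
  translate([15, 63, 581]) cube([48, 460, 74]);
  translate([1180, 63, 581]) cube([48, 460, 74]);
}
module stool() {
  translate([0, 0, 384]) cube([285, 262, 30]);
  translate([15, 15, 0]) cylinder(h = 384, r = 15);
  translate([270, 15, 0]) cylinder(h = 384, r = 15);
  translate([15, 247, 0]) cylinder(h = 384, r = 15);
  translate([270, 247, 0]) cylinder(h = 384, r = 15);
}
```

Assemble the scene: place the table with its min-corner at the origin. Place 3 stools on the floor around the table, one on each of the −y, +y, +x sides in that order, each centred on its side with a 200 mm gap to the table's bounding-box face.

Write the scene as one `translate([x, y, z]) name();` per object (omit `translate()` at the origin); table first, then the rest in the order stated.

table();
translate([479, -462, 0]) stool();
translate([479, 786, 0]) stool();
translate([1443, 162, 0]) stool();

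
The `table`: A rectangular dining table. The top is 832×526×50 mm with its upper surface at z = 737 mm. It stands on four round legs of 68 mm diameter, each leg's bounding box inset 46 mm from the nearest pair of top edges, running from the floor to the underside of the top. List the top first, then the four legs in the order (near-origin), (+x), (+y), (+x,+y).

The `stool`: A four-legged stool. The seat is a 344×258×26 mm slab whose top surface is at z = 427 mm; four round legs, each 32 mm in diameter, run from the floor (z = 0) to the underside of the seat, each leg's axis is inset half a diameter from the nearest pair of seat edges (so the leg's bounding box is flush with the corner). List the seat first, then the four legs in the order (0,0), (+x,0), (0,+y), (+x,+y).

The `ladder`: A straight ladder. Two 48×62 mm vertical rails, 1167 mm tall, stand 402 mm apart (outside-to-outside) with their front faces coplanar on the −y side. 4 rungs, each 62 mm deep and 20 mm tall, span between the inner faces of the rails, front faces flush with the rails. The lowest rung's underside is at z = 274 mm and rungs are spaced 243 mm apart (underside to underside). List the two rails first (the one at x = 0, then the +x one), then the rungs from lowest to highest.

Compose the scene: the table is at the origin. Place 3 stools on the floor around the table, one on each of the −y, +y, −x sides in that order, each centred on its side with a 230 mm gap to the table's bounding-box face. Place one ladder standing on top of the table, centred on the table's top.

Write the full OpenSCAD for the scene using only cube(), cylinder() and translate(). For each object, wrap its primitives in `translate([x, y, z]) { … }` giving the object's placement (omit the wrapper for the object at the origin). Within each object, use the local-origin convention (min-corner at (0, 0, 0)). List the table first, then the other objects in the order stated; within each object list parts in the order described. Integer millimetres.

translate([0, 0, 687]) cube([832, 526, 50]);
translate([80, 80, 0]) cylinder(h = 687, r = 34);
translate([752, 80, 0]) cylinder(h = 687, r = 34);
translate([80, 446, 0]) cylinder(h = 687, r = 34);
translate([752, 446, 0]) cylinder(h = 687, r = 34);
translate([244, -488, 0]) {
  translate([0, 0, 401]) cube([344, 258, 26]);
  translate([16, 16, 0]) cylinder(h = 401, r = 16);
  translate([328, 16, 0]) cylinder(h = 401, r = 16);
  translate([16, 242, 0]) cylinder(h = 401, r = 16);
  translate([328, 242, 0]) cylinder(h = 401, r = 16);
}
translate([244, 756, 0]) {
  translate([0, 0, 401]) cube([344, 258, 26]);
  translate([16, 16, 0]) cylinder(h = 401, r = 16);
  translate([328, 16, 0]) cylinder(h = 401, r = 16);
  translate([16, 242, 0]) cylinder(h = 401, r = 16);
  translate([328, 242, 0]) cylinder(h = 401, r = 16);
}
translate([-574, 134, 0]) {
  translate([0, 0, 401]) cube([344, 258, 26]);
  translate([16, 16, 0]) cylinder(h = 401, r = 16);
  translate([328, 16, 0]) cylinder(h = 401, r = 16);
  translate([16, 242, 0]) cylinder(h = 401, r = 16);
  translate([328, 242, 0]) cylinder(h = 401, r = 16);
}
translate([215, 232, 737]) {
  cube([48, 62, 1167]);
  translate([354, 0, 0]) cube([48, 62, 1167]);
  translate([48, 0, 274]) cube([306, 62, 20]);
  translate([48, 0, 517]) cube([306, 62, 20]);
  translate([48, 0, 760]) cube([306, 62, 20]);
  translate([48, 0, 1003]) cube([306, 62, 20]);
}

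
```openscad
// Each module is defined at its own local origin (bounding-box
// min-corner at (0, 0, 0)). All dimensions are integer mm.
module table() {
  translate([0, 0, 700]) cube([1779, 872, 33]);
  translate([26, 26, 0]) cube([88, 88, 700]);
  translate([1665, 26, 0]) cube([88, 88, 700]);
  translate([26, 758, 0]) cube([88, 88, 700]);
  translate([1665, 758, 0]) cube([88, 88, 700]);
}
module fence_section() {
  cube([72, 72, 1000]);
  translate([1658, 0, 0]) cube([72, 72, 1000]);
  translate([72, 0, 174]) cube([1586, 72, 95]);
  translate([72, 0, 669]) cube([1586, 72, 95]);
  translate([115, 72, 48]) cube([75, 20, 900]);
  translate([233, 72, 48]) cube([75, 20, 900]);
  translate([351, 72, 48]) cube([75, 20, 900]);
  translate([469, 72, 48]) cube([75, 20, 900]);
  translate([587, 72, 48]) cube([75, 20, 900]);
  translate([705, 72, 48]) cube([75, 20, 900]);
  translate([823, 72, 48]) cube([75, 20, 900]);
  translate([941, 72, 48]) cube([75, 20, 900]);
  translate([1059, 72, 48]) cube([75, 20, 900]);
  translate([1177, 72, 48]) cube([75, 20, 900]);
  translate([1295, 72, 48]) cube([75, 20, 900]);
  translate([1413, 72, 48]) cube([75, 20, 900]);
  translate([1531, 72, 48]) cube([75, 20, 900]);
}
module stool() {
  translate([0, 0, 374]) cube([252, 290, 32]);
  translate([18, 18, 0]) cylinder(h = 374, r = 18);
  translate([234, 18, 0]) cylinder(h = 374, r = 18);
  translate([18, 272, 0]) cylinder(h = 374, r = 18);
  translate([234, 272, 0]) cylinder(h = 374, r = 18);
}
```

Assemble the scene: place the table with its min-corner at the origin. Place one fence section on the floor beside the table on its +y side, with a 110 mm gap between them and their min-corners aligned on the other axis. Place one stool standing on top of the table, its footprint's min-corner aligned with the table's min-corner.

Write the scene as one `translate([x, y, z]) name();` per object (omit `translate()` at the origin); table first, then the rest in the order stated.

table();
translate([0, 982, 0]) fence_section();
translate([0, 0, 733]) stool();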